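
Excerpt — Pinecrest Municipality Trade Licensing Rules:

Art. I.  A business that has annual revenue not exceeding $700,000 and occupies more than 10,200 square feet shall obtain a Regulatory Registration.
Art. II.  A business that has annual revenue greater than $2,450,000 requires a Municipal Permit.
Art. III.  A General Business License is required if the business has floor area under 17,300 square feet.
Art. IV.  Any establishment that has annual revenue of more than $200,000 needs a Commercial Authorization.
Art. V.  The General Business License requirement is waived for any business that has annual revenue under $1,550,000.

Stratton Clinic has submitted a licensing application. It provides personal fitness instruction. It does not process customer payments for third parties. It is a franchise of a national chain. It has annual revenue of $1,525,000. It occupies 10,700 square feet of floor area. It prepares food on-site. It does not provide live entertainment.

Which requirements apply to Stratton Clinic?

Art. I. revenue $1,525,000 > $700,000; floor area 10,700 square feet > 10,200 square feet → Regulatory Registration not required.
Art. II. revenue $1,525,000 ≤ $2,450,000 → Municipal Permit not required.
Art. III. floor area 10,700 square feet < 17,300 square feet → General Business License required.
Art. IV. revenue $1,525,000 > $200,000 → Commercial Authorization required.
Art. V. revenue $1,525,000 < $1,550,000 → exempt from General Business License.

Commercial Authorization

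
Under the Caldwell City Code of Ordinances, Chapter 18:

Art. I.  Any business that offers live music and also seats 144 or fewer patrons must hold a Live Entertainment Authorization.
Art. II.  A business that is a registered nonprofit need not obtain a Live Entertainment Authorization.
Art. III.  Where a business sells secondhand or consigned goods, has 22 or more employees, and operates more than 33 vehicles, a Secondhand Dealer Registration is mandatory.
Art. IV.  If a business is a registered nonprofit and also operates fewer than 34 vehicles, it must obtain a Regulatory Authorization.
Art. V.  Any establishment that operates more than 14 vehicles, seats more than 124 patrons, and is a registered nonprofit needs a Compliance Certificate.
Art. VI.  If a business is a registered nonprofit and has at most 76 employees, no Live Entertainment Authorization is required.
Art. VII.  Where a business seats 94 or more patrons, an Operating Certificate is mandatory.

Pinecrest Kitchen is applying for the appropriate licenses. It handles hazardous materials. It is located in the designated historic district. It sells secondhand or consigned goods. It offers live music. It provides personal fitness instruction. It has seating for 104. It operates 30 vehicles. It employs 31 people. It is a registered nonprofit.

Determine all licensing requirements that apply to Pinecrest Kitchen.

Art. I. offers live music; seating 104 ≤ 144 → Live Entertainment Authorization required.
Art. II. is a registered nonprofit → exempt from Live Entertainment Authorization.
Art. III. sells secondhand or consigned goods; employees 31 ≥ 22; vehicles 30 ≤ 33 → Secondhand Dealer Registration not required.
Art. IV. is a registered nonprofit; vehicles 30 < 34 → Regulatory Authorization required.
Art. V. vehicles 30 > 14; seating 104 ≤ 124; is a registered nonprofit → Compliance Certificate not required.
Art. VI. is a registered nonprofit; employees 31 ≤ 76 → exempt from Live Entertainment Authorization.
Art. VII. seating 104 ≥ 94 → Operating Certificate required.

Operating Certificate, Regulatory Authorization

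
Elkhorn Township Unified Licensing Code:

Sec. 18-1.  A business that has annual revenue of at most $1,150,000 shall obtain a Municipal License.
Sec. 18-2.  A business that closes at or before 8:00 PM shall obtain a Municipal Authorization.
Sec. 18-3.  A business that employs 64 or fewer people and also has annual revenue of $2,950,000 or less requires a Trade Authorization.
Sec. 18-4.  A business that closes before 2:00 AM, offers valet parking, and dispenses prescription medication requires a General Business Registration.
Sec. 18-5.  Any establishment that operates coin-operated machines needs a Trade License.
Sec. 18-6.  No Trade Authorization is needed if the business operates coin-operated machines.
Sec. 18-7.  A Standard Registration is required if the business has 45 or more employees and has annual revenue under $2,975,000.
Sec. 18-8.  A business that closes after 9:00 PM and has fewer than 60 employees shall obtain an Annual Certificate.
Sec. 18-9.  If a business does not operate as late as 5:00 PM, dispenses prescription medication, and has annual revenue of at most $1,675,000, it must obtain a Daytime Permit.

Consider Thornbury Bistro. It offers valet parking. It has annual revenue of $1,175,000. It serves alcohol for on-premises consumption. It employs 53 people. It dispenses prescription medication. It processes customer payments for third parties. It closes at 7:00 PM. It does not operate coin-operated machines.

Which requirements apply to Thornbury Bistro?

General Business Registration, Municipal Authorization, Standard Registration, Trade Authorization

Sec. 18-1. revenue $1,175,000 > $1,150,000 → Municipal License not required.
Sec. 18-2. closes 7:00 PM, at/before 8:00 PM → Municipal Authorization required.
Sec. 18-3. employees 53 ≤ 64; revenue $1,175,000 ≤ $2,950,000 → Trade Authorization required.
Sec. 18-4. closes 7:00 PM, at/before 2:00 AM; offers valet parking; dispenses prescription medication → General Business Registration required.
Sec. 18-5. does not operate coin-operated machines → Trade License not required.
Sec. 18-6. does not operate coin-operated machines → Trade Authorization exemption does not apply.
Sec. 18-7. employees 53 ≥ 45; revenue $1,175,000 < $2,975,000 → Standard Registration required.
Sec. 18-8. closes 7:00 PM, at/before 9:00 PM; employees 53 < 60 → Annual Certificate not required.
Sec. 18-9. closes 7:00 PM, after 5:00 PM; dispenses prescription medication; revenue $1,175,000 ≤ $1,675,000 → Daytime Permit not required.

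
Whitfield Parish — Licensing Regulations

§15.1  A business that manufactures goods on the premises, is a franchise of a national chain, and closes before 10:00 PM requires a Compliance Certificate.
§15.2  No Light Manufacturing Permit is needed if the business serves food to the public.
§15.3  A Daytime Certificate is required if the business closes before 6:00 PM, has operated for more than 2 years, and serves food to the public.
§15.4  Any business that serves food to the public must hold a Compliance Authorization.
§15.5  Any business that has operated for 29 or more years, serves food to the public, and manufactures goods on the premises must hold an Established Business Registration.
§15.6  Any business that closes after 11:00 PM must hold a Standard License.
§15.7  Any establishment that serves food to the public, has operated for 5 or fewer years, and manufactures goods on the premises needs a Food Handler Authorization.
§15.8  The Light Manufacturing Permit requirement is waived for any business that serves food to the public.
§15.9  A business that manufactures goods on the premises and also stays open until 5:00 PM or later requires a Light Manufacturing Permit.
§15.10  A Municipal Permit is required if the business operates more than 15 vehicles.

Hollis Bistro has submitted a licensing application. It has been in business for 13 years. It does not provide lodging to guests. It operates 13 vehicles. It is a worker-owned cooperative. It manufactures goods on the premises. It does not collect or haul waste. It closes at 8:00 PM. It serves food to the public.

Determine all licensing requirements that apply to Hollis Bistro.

§15.1 manufactures goods on the premises; is a worker-owned cooperative (not: is a franchise of a national chain); closes 8:00 PM, at/before 10:00 PM → Compliance Certificate not required.
§15.2 serves food to the public → exempt from Light Manufacturing Permit.
§15.3 closes 8:00 PM, after 6:00 PM; years in business 13 > 2; serves food to the public → Daytime Certificate not required.
§15.4 serves food to the public → Compliance Authorization required.
§15.5 years in business 13 < 29; serves food to the public; manufactures goods on the premises → Established Business Registration not required.
§15.6 closes 8:00 PM, at/before 11:00 PM → Standard License not required.
§15.7 serves food to the public; years in business 13 > 5; manufactures goods on the premises → Food Handler Authorization not required.
§15.8 serves food to the public → exempt from Light Manufacturing Permit.
§15.9 manufactures goods on the premises; closes 8:00 PM, after 5:00 PM → Light Manufacturing Permit required.
§15.10 vehicles 13 ≤ 15 → Municipal Permit not required.

Compliance Authorization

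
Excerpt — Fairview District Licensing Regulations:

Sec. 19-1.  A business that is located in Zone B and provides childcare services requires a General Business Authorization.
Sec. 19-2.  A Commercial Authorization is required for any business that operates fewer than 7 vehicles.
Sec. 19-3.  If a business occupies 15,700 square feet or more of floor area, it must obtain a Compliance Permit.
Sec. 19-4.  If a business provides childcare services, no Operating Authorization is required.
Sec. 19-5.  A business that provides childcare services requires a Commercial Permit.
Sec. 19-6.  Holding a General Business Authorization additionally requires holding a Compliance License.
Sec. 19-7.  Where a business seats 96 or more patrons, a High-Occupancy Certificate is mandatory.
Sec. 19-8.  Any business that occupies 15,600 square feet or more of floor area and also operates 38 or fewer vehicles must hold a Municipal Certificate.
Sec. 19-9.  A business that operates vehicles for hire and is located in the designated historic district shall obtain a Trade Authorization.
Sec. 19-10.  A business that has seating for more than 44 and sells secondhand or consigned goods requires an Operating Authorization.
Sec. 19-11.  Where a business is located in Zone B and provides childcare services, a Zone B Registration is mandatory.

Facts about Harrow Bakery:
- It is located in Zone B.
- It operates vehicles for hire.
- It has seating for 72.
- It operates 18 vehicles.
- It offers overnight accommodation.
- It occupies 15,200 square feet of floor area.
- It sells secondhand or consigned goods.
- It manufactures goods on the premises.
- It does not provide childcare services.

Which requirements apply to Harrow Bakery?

Operating Authorization

Sec. 19-1. is located in Zone B; does not provide childcare services → General Business Authorization not required.
Sec. 19-2. vehicles 18 ≥ 7 → Commercial Authorization not required.
Sec. 19-3. floor area 15,200 square feet < 15,700 square feet → Compliance Permit not required.
Sec. 19-4. does not provide childcare services → Operating Authorization exemption does not apply.
Sec. 19-5. does not provide childcare services → Commercial Permit not required.
Sec. 19-6. General Business Authorization is not required → no effect.
Sec. 19-7. seating 72 < 96 → High-Occupancy Certificate not required.
Sec. 19-8. floor area 15,200 square feet < 15,600 square feet; vehicles 18 ≤ 38 → Municipal Certificate not required.
Sec. 19-9. operates vehicles for hire; is located in Zone B (not: is located in the designated historic district) → Trade Authorization not required.
Sec. 19-10. seating 72 > 44; sells secondhand or consigned goods → Operating Authorization required.
Sec. 19-11. is located in Zone B; does not provide childcare services → Zone B Registration not required.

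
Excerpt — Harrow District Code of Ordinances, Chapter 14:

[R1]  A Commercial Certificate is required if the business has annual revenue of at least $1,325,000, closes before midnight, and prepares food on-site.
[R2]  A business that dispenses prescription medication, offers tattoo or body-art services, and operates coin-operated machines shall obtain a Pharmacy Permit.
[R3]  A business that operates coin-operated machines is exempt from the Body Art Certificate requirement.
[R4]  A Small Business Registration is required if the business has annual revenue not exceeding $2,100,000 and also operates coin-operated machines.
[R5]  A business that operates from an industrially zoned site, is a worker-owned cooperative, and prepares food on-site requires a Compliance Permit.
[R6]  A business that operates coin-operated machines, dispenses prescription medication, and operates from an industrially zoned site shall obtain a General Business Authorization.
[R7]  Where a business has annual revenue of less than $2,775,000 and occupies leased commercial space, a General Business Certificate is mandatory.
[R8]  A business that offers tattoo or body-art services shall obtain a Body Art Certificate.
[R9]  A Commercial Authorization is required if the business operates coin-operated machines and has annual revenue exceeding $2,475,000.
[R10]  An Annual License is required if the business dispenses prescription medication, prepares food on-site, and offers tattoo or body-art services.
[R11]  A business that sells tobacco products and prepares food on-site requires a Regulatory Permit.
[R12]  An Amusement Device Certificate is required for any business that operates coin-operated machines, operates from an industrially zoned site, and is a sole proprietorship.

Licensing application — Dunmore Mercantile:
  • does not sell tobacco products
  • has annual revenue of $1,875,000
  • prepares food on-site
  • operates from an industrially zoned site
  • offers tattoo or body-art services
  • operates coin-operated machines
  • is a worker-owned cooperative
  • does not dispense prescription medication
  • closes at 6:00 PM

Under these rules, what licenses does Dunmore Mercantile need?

[R1] revenue $1,875,000 ≥ $1,325,000; closes 6:00 PM, at/before midnight; prepares food on-site → Commercial Certificate required.
[R2] does not dispense prescription medication; offers tattoo or body-art services; operates coin-operated machines → Pharmacy Permit not required.
[R3] operates coin-operated machines → exempt from Body Art Certificate.
[R4] revenue $1,875,000 ≤ $2,100,000; operates coin-operated machines → Small Business Registration required.
[R5] operates from an industrially zoned site; is a worker-owned cooperative; prepares food on-site → Compliance Permit required.
[R6] operates coin-operated machines; does not dispense prescription medication; operates from an industrially zoned site → General Business Authorization not required.
[R7] revenue $1,875,000 < $2,775,000; operates from an industrially zoned site (not: occupies leased commercial space) → General Business Certificate not required.
[R8] offers tattoo or body-art services → Body Art Certificate required.
[R9] operates coin-operated machines; revenue $1,875,000 ≤ $2,475,000 → Commercial Authorization not required.
[R10] does not dispense prescription medication; prepares food on-site; offers tattoo or body-art services → Annual License not required.
[R11] does not sell tobacco products; prepares food on-site → Regulatory Permit not required.
[R12] operates coin-operated machines; operates from an industrially zoned site; is a worker-owned cooperative (not: is a sole proprietorship) → Amusement Device Certificate not required.

Commercial Certificate, Compliance Permit, Small Business Registration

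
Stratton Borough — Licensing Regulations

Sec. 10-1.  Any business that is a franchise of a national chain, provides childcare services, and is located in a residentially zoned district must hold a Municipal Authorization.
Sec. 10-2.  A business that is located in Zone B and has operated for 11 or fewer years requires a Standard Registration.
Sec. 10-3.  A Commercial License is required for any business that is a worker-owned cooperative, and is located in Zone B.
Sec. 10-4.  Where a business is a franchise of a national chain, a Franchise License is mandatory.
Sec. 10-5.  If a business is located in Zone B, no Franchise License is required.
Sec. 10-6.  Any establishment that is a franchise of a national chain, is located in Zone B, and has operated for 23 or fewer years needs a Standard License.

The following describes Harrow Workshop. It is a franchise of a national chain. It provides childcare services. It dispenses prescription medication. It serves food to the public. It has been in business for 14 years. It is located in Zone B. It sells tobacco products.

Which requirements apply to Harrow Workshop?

Sec. 10-1. is a franchise of a national chain; provides childcare services; is located in Zone B (not: is located in a residentially zoned district) → Municipal Authorization not required.
Sec. 10-2. is located in Zone B; years in business 14 > 11 → Standard Registration not required.
Sec. 10-3. is a franchise of a national chain (not: is a worker-owned cooperative); is located in Zone B → Commercial License not required.
Sec. 10-4. is a franchise of a national chain → Franchise License required.
Sec. 10-5. is located in Zone B → exempt from Franchise License.
Sec. 10-6. is a franchise of a national chain; is located in Zone B; years in business 14 ≤ 23 → Standard License required.

Standard License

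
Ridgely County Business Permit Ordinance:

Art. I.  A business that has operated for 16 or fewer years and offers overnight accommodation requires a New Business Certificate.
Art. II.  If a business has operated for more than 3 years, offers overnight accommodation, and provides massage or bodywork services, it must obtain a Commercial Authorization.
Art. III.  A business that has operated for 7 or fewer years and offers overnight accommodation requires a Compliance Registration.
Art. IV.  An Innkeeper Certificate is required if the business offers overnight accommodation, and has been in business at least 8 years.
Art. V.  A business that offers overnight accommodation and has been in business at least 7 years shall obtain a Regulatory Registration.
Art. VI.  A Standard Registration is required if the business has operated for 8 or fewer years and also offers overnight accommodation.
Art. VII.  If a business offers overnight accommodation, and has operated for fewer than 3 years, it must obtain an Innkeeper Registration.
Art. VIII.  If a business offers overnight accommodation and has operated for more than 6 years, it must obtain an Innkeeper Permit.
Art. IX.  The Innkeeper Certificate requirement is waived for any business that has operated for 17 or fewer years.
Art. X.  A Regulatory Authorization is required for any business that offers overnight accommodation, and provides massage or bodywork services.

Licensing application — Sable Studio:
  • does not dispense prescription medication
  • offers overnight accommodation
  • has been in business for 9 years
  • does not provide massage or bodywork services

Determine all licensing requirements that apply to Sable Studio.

Innkeeper Permit, New Business Certificate, Regulatory Registration

Art. I. years in business 9 ≤ 16; offers overnight accommodation → New Business Certificate required.
Art. II. years in business 9 > 3; offers overnight accommodation; does not provide massage or bodywork services → Commercial Authorization not required.
Art. III. years in business 9 > 7; offers overnight accommodation → Compliance Registration not required.
Art. IV. offers overnight accommodation; years in business 9 ≥ 8 → Innkeeper Certificate required.
Art. V. offers overnight accommodation; years in business 9 ≥ 7 → Regulatory Registration required.
Art. VI. years in business 9 > 8; offers overnight accommodation → Standard Registration not required.
Art. VII. offers overnight accommodation; years in business 9 ≥ 3 → Innkeeper Registration not required.
Art. VIII. offers overnight accommodation; years in business 9 > 6 → Innkeeper Permit required.
Art. IX. years in business 9 ≤ 17 → exempt from Innkeeper Certificate.
Art. X. offers overnight accommodation; does not provide massage or bodywork services → Regulatory Authorization not required.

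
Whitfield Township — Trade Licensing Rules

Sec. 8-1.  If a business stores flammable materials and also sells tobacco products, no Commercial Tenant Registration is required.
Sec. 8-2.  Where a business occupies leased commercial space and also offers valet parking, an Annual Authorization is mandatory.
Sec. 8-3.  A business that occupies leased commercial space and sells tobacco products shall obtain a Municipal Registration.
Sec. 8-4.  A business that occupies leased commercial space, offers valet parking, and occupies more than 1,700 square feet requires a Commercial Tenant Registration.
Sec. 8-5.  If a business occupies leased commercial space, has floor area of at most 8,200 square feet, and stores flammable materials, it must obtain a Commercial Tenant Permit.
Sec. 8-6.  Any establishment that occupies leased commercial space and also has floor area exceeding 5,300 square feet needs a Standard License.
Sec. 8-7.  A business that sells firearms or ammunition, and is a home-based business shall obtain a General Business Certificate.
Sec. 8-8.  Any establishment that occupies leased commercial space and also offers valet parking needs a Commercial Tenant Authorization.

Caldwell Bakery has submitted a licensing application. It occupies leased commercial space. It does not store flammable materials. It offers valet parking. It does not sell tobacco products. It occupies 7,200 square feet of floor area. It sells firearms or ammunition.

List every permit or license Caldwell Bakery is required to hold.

Annual Authorization, Commercial Tenant Authorization, Commercial Tenant Registration, Standard License

Sec. 8-1. does not store flammable materials; does not sell tobacco products → Commercial Tenant Registration exemption does not apply.
Sec. 8-2. occupies leased commercial space; offers valet parking → Annual Authorization required.
Sec. 8-3. occupies leased commercial space; does not sell tobacco products → Municipal Registration not required.
Sec. 8-4. occupies leased commercial space; offers valet parking; floor area 7,200 square feet > 1,700 square feet → Commercial Tenant Registration required.
Sec. 8-5. occupies leased commercial space; floor area 7,200 square feet ≤ 8,200 square feet; does not store flammable materials → Commercial Tenant Permit not required.
Sec. 8-6. occupies leased commercial space; floor area 7,200 square feet > 5,300 square feet → Standard License required.
Sec. 8-7. sells firearms or ammunition; occupies leased commercial space (not: is a home-based business) → General Business Certificate not required.
Sec. 8-8. occupies leased commercial space; offers valet parking → Commercial Tenant Authorization required.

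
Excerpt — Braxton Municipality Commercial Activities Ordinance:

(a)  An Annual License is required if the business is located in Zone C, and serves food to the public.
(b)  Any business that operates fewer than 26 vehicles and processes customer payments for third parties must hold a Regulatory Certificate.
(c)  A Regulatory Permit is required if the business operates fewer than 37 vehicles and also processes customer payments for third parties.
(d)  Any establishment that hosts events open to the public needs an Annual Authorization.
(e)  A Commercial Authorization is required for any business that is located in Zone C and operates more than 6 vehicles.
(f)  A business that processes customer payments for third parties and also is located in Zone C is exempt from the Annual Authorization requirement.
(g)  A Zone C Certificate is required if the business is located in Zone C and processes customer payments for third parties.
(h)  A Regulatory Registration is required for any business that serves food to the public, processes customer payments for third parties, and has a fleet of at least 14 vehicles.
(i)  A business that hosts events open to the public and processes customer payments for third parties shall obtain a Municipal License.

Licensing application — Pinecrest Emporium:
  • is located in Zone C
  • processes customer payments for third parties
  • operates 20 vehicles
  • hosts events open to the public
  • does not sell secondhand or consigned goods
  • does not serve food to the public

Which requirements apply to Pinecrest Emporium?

(a) is located in Zone C; does not serve food to the public → Annual License not required.
(b) vehicles 20 < 26; processes customer payments for third parties → Regulatory Certificate required.
(c) vehicles 20 < 37; processes customer payments for third parties → Regulatory Permit required.
(d) hosts events open to the public → Annual Authorization required.
(e) is located in Zone C; vehicles 20 > 6 → Commercial Authorization required.
(f) processes customer payments for third parties; is located in Zone C → exempt from Annual Authorization.
(g) is located in Zone C; processes customer payments for third parties → Zone C Certificate required.
(h) does not serve food to the public; processes customer payments for third parties; vehicles 20 ≥ 14 → Regulatory Registration not required.
(i) hosts events open to the public; processes customer payments for third parties → Municipal License required.

Commercial Authorization, Municipal License, Regulatory Certificate, Regulatory Permit, Zone C Certificate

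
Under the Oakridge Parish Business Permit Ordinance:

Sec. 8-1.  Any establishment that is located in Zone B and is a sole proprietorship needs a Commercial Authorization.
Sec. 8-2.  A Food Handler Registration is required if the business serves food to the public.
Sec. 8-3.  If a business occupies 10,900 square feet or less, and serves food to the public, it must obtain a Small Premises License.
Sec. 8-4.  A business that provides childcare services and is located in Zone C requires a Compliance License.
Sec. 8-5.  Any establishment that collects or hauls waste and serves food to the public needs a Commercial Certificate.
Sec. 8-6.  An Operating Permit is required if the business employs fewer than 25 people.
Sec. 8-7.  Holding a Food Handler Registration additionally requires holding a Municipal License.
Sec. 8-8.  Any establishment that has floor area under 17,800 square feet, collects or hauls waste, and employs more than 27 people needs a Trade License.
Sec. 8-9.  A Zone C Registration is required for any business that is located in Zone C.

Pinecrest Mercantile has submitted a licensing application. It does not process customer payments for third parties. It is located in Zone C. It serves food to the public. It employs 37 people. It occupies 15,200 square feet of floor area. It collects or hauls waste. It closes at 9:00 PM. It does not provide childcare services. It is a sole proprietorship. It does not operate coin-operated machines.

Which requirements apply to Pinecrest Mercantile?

Commercial Certificate, Food Handler Registration, Municipal License, Trade License, Zone C Registration

Sec. 8-1. is located in Zone C (not: is located in Zone B); is a sole proprietorship → Commercial Authorization not required.
Sec. 8-2. serves food to the public → Food Handler Registration required.
Sec. 8-3. floor area 15,200 square feet > 10,900 square feet; serves food to the public → Small Premises License not required.
Sec. 8-4. does not provide childcare services; is located in Zone C → Compliance License not required.
Sec. 8-5. collects or hauls waste; serves food to the public → Commercial Certificate required.
Sec. 8-6. employees 37 ≥ 25 → Operating Permit not required.
Sec. 8-7. Food Handler Registration is required → Municipal License also required.
Sec. 8-8. floor area 15,200 square feet < 17,800 square feet; collects or hauls waste; employees 37 > 27 → Trade License required.
Sec. 8-9. is located in Zone C → Zone C Registration required.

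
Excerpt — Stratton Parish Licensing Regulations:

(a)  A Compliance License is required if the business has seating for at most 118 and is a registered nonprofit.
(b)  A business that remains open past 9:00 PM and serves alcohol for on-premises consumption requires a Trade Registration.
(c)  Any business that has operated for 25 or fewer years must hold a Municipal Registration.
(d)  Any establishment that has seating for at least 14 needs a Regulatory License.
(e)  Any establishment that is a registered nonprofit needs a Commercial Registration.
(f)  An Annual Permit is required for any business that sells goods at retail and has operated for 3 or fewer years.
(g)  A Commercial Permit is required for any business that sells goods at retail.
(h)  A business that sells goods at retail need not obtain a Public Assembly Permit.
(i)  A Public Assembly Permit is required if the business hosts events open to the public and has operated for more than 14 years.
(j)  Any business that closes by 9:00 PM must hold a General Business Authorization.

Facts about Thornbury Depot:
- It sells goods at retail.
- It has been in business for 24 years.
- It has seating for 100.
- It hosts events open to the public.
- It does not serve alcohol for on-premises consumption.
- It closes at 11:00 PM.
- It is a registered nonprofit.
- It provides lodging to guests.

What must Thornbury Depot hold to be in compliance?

Commercial Permit, Commercial Registration, Compliance License, Municipal Registration, Regulatory License

(a) seating 100 ≤ 118; is a registered nonprofit → Compliance License required.
(b) closes 11:00 PM, after 9:00 PM; does not serve alcohol for on-premises consumption → Trade Registration not required.
(c) years in business 24 ≤ 25 → Municipal Registration required.
(d) seating 100 ≥ 14 → Regulatory License required.
(e) is a registered nonprofit → Commercial Registration required.
(f) sells goods at retail; years in business 24 > 3 → Annual Permit not required.
(g) sells goods at retail → Commercial Permit required.
(h) sells goods at retail → exempt from Public Assembly Permit.
(i) hosts events open to the public; years in business 24 > 14 → Public Assembly Permit required.
(j) closes 11:00 PM, after 9:00 PM → General Business Authorization not required.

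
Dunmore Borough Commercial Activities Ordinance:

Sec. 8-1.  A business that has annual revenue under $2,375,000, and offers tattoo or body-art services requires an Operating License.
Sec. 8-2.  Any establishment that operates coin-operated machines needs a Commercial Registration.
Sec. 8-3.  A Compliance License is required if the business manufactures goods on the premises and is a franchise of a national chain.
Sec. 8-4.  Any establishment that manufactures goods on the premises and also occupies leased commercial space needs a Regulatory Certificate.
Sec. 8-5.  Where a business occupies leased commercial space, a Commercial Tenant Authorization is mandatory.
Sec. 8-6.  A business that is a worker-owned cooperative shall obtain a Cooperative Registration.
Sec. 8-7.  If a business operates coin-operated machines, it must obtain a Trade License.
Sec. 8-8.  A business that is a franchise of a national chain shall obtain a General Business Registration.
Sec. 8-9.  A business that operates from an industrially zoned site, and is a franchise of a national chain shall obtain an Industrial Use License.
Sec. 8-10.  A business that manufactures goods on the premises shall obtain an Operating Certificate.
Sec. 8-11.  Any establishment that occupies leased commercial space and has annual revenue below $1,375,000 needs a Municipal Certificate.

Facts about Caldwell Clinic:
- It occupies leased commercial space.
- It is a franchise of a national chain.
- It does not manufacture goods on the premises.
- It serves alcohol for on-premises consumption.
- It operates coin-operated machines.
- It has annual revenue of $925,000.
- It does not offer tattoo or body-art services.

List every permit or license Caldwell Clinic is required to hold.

Commercial Registration, Commercial Tenant Authorization, General Business Registration, Municipal Certificate, Trade License

Sec. 8-1. revenue $925,000 < $2,375,000; does not offer tattoo or body-art services → Operating License not required.
Sec. 8-2. operates coin-operated machines → Commercial Registration required.
Sec. 8-3. does not manufacture goods on the premises; is a franchise of a national chain → Compliance License not required.
Sec. 8-4. does not manufacture goods on the premises; occupies leased commercial space → Regulatory Certificate not required.
Sec. 8-5. occupies leased commercial space → Commercial Tenant Authorization required.
Sec. 8-6. is a franchise of a national chain (not: is a worker-owned cooperative) → Cooperative Registration not required.
Sec. 8-7. operates coin-operated machines → Trade License required.
Sec. 8-8. is a franchise of a national chain → General Business Registration required.
Sec. 8-9. occupies leased commercial space (not: operates from an industrially zoned site); is a franchise of a national chain → Industrial Use License not required.
Sec. 8-10. does not manufacture goods on the premises → Operating Certificate not required.
Sec. 8-11. occupies leased commercial space; revenue $925,000 < $1,375,000 → Municipal Certificate required.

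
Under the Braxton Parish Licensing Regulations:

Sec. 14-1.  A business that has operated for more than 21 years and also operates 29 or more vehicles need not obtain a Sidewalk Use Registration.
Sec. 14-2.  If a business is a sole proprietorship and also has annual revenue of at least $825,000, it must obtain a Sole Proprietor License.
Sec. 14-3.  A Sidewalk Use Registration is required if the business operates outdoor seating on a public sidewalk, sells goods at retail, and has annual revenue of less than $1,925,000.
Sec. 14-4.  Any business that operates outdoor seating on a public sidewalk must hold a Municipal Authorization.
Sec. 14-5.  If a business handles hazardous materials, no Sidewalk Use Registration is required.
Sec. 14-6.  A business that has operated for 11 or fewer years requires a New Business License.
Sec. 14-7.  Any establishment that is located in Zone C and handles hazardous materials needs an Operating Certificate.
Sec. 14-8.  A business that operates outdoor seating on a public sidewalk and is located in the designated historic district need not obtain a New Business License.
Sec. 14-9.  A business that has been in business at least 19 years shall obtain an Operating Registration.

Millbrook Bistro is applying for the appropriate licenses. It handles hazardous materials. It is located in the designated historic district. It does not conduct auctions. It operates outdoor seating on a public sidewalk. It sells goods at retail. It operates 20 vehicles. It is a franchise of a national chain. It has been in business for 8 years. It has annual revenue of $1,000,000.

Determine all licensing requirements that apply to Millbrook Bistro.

Sec. 14-1. years in business 8 ≤ 21; vehicles 20 < 29 → Sidewalk Use Registration exemption does not apply.
Sec. 14-2. is a franchise of a national chain (not: is a sole proprietorship); revenue $1,000,000 ≥ $825,000 → Sole Proprietor License not required.
Sec. 14-3. operates outdoor seating on a public sidewalk; sells goods at retail; revenue $1,000,000 < $1,925,000 → Sidewalk Use Registration required.
Sec. 14-4. operates outdoor seating on a public sidewalk → Municipal Authorization required.
Sec. 14-5. handles hazardous materials → exempt from Sidewalk Use Registration.
Sec. 14-6. years in business 8 ≤ 11 → New Business License required.
Sec. 14-7. is located in the designated historic district (not: is located in Zone C); handles hazardous materials → Operating Certificate not required.
Sec. 14-8. operates outdoor seating on a public sidewalk; is located in the designated historic district → exempt from New Business License.
Sec. 14-9. years in business 8 < 19 → Operating Registration not required.

Municipal Authorization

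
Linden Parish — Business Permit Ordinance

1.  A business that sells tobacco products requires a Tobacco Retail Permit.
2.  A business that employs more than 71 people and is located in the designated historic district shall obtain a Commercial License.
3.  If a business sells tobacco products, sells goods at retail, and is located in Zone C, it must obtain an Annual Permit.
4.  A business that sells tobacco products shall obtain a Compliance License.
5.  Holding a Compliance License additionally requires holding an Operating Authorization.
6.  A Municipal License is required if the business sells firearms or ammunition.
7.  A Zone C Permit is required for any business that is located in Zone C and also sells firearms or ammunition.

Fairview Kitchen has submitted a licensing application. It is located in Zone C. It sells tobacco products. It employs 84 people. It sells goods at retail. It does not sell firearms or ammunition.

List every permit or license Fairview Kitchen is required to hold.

Annual Permit, Compliance License, Operating Authorization, Tobacco Retail Permit

1. sells tobacco products → Tobacco Retail Permit required.
2. employees 84 > 71; is located in Zone C (not: is located in the designated historic district) → Commercial License not required.
3. sells tobacco products; sells goods at retail; is located in Zone C → Annual Permit required.
4. sells tobacco products → Compliance License required.
5. Compliance License is required → Operating Authorization also required.
6. does not sell firearms or ammunition → Municipal License not required.
7. is located in Zone C; does not sell firearms or ammunition → Zone C Permit not required.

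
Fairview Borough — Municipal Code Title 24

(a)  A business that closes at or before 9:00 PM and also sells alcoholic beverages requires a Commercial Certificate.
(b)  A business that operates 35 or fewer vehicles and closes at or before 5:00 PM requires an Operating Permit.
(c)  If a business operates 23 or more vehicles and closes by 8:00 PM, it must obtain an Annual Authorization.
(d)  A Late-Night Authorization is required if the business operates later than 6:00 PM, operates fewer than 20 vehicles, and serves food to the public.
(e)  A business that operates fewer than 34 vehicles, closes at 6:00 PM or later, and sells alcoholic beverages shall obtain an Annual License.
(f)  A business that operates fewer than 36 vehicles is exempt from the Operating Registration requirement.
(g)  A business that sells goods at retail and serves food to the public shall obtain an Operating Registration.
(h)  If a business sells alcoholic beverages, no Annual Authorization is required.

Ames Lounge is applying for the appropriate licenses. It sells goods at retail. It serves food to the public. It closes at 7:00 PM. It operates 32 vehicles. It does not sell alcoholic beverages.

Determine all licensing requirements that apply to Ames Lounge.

(a) closes 7:00 PM, at/before 9:00 PM; does not sell alcoholic beverages → Commercial Certificate not required.
(b) vehicles 32 ≤ 35; closes 7:00 PM, after 5:00 PM → Operating Permit not required.
(c) vehicles 32 ≥ 23; closes 7:00 PM, at/before 8:00 PM → Annual Authorization required.
(d) closes 7:00 PM, after 6:00 PM; vehicles 32 ≥ 20; serves food to the public → Late-Night Authorization not required.
(e) vehicles 32 < 34; closes 7:00 PM, after 6:00 PM; does not sell alcoholic beverages → Annual License not required.
(f) vehicles 32 < 36 → exempt from Operating Registration.
(g) sells goods at retail; serves food to the public → Operating Registration required.
(h) does not sell alcoholic beverages → Annual Authorization exemption does not apply.

Annual Authorization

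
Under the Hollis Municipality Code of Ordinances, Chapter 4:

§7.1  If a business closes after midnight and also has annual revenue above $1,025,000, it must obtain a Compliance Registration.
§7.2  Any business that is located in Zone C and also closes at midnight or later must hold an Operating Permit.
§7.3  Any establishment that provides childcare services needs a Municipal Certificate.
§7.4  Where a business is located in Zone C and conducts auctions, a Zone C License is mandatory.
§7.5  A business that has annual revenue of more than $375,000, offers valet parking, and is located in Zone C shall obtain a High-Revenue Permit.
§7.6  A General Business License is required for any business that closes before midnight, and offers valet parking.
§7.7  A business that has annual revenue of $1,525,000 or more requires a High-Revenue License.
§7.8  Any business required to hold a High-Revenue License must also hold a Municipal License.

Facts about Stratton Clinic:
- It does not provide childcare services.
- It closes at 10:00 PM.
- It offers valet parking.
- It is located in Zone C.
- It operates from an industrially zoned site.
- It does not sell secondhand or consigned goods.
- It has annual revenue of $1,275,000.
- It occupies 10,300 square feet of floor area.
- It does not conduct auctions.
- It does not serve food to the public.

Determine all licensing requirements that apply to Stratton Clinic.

General Business License, High-Revenue Permit

§7.1 closes 10:00 PM, at/before midnight; revenue $1,275,000 > $1,025,000 → Compliance Registration not required.
§7.2 is located in Zone C; closes 10:00 PM, at/before midnight → Operating Permit not required.
§7.3 does not provide childcare services → Municipal Certificate not required.
§7.4 is located in Zone C; does not conduct auctions → Zone C License not required.
§7.5 revenue $1,275,000 > $375,000; offers valet parking; is located in Zone C → High-Revenue Permit required.
§7.6 closes 10:00 PM, at/before midnight; offers valet parking → General Business License required.
§7.7 revenue $1,275,000 < $1,525,000 → High-Revenue License not required.
§7.8 High-Revenue License is not required → no effect.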